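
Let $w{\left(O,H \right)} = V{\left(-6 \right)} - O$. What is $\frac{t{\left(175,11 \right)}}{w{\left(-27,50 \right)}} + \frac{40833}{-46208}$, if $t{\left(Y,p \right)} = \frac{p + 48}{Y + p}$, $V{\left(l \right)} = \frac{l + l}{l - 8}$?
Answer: $- \frac{730964503}{837982080} \approx -0.87229$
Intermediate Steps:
$V{\left(l \right)} = \frac{2 l}{-8 + l}$
$t{\left(Y,p \right)} = \frac{48 + p}{Y + p}$
$w{\left(O,H \right)} = \frac{6}{7} - O$ ($w{\left(O,H \right)} = 2 \left(-6\right) \frac{1}{-8 - 6} - O = 2 \left(-6\right) \frac{1}{-14} - O = 2 \left(-6\right) \left(- \frac{1}{14}\right) - O = \frac{6}{7} - O$)
$\frac{t{\left(175,11 \right)}}{w{\left(-27,50 \right)}} + \frac{40833}{-46208} = \frac{\frac{1}{175 + 11} \left(48 + 11\right)}{\frac{6}{7} - -27} + \frac{40833}{-46208} = \frac{\frac{1}{186} \cdot 59}{\frac{6}{7} + 27} + 40833 \left(- \frac{1}{46208}\right) = \frac{\frac{1}{186} \cdot 59}{\frac{195}{7}} - \frac{40833}{46208} = \frac{59}{186} \cdot \frac{7}{195} - \frac{40833}{46208} = \frac{413}{36270} - \frac{40833}{46208} = - \frac{730964503}{837982080}$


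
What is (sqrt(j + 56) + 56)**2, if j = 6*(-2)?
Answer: 3180 + 224*sqrt(11) ≈ 3922.9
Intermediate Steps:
j = -12
(sqrt(j + 56) + 56)**2 = (sqrt(-12 + 56) + 56)**2 = (sqrt(44) + 56)**2 = (2*sqrt(11) + 56)**2 = (56 + 2*sqrt(11))**2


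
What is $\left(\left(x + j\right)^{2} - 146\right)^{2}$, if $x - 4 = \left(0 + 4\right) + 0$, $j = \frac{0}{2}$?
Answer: $6724$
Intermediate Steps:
$j = 0$ ($j = 0 \cdot \frac{1}{2} = 0$)
$x = 8$ ($x = 4 + \left(\left(0 + 4\right) + 0\right) = 4 + \left(4 + 0\right) = 4 + 4 = 8$)
$\left(\left(x + j\right)^{2} - 146\right)^{2} = \left(\left(8 + 0\right)^{2} - 146\right)^{2} = \left(8^{2} - 146\right)^{2} = \left(64 - 146\right)^{2} = \left(-82\right)^{2} = 6724$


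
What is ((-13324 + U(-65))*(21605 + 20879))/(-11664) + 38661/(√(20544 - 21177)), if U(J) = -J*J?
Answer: 186387929/2916 - 12887*I*√633/211 ≈ 63919.0 - 1536.6*I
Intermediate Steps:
U(J) = -J²
((-13324 + U(-65))*(21605 + 20879))/(-11664) + 38661/(√(20544 - 21177)) = ((-13324 - 1*(-65)²)*(21605 + 20879))/(-11664) + 38661/(√(20544 - 21177)) = ((-13324 - 1*4225)*42484)*(-1/11664) + 38661/(√(-633)) = ((-13324 - 4225)*42484)*(-1/11664) + 38661/((I*√633)) = -17549*42484*(-1/11664) + 38661*(-I*√633/633) = -745551716*(-1/11664) - 12887*I*√633/211 = 186387929/2916 - 12887*I*√633/211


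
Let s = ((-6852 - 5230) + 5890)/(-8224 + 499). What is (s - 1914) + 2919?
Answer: 2589939/2575 ≈ 1005.8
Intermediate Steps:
s = 2064/2575 (s = (-12082 + 5890)/(-7725) = -6192*(-1/7725) = 2064/2575 ≈ 0.80155)
(s - 1914) + 2919 = (2064/2575 - 1914) + 2919 = -4926486/2575 + 2919 = 2589939/2575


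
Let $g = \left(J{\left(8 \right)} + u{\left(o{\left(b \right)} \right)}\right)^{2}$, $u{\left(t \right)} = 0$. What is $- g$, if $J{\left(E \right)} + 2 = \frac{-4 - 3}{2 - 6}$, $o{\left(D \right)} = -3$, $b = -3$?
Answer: $- \frac{1}{16} \approx -0.0625$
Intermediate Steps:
$J{\left(E \right)} = - \frac{1}{4}$ ($J{\left(E \right)} = -2 + \frac{-4 - 3}{2 - 6} = -2 - \frac{7}{-4} = -2 - - \frac{7}{4} = -2 + \frac{7}{4} = - \frac{1}{4}$)
$g = \frac{1}{16}$ ($g = \left(- \frac{1}{4} + 0\right)^{2} = \left(- \frac{1}{4}\right)^{2} = \frac{1}{16} \approx 0.0625$)
$- g = \left(-1\right) \frac{1}{16} = - \frac{1}{16}$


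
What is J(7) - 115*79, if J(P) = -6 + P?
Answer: -9084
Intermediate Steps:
J(7) - 115*79 = (-6 + 7) - 115*79 = 1 - 9085 = -9084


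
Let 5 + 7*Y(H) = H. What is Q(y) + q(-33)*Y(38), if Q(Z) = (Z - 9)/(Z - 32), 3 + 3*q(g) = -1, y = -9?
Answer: -1678/287 ≈ -5.8467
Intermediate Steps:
q(g) = -4/3 (q(g) = -1 + (⅓)*(-1) = -1 - ⅓ = -4/3)
Y(H) = -5/7 + H/7
Q(Z) = (-9 + Z)/(-32 + Z)
Q(y) + q(-33)*Y(38) = (-9 - 9)/(-32 - 9) - 4*(-5/7 + (⅐)*38)/3 = -18/(-41) - 4*(-5/7 + 38/7)/3 = -1/41*(-18) - 4/3*33/7 = 18/41 - 44/7 = -1678/287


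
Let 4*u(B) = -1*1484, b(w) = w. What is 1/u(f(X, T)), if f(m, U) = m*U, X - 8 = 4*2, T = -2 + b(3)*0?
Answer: -1/371 ≈ -0.0026954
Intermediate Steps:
T = -2 (T = -2 + 3*0 = -2 + 0 = -2)
X = 16 (X = 8 + 4*2 = 8 + 8 = 16)
f(m, U) = U*m
u(B) = -371 (u(B) = (-1*1484)/4 = (¼)*(-1484) = -371)
1/u(f(X, T)) = 1/(-371) = -1/371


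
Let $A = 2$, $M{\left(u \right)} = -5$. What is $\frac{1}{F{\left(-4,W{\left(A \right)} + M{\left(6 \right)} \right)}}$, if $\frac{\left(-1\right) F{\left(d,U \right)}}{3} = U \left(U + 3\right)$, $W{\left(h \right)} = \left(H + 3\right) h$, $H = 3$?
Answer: $- \frac{1}{210} \approx -0.0047619$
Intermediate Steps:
$W{\left(h \right)} = 6 h$ ($W{\left(h \right)} = \left(3 + 3\right) h = 6 h$)
$F{\left(d,U \right)} = - 3 U \left(3 + U\right)$ ($F{\left(d,U \right)} = - 3 U \left(U + 3\right) = - 3 U \left(3 + U\right)$)
$\frac{1}{F{\left(-4,W{\left(A \right)} + M{\left(6 \right)} \right)}} = \frac{1}{\left(-3\right) \left(6 \cdot 2 - 5\right) \left(3 + \left(6 \cdot 2 - 5\right)\right)} = \frac{1}{\left(-3\right) \left(12 - 5\right) \left(3 + \left(12 - 5\right)\right)} = \frac{1}{\left(-3\right) 7 \left(3 + 7\right)} = \frac{1}{\left(-3\right) 7 \cdot 10} = \frac{1}{-210} = - \frac{1}{210}$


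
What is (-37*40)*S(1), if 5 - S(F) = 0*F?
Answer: -7400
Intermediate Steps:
S(F) = 5 (S(F) = 5 - 0*F = 5 - 1*0 = 5 + 0 = 5)
(-37*40)*S(1) = -37*40*5 = -1480*5 = -7400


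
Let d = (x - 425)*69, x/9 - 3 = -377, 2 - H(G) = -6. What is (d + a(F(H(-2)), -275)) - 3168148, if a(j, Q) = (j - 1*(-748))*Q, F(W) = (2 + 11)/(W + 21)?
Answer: -105430958/29 ≈ -3.6356e+6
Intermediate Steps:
H(G) = 8 (H(G) = 2 - 1*(-6) = 2 + 6 = 8)
x = -3366 (x = 27 + 9*(-377) = 27 - 3393 = -3366)
d = -261579 (d = (-3366 - 425)*69 = -3791*69 = -261579)
F(W) = 13/(21 + W)
a(j, Q) = Q*(748 + j) (a(j, Q) = (j + 748)*Q = (748 + j)*Q = Q*(748 + j))
(d + a(F(H(-2)), -275)) - 3168148 = (-261579 - 275*(748 + 13/(21 + 8))) - 3168148 = (-261579 - 275*(748 + 13/29)) - 3168148 = (-261579 - 275*21705/29) - 3168148 = (-261579 - 5968875/29) - 3168148 = -13554666/29 - 3168148 = -105430958/29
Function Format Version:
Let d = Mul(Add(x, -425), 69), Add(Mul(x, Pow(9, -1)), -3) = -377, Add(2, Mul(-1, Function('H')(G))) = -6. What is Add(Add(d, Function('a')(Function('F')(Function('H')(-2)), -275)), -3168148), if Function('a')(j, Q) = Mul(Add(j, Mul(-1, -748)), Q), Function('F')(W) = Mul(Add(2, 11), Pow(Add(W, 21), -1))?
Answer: Rational(-105430958, 29) ≈ -3.6356e+6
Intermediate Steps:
Function('H')(G) = 8 (Function('H')(G) = Add(2, Mul(-1, -6)) = Add(2, 6) = 8)
x = -3366 (x = Add(27, Mul(9, -377)) = Add(27, -3393) = -3366)
d = -261579 (d = Mul(Add(-3366, -425), 69) = Mul(-3791, 69) = -261579)
Function('F')(W) = Mul(13, Pow(Add(21, W), -1))
Function('a')(j, Q) = Mul(Q, Add(748, j)) (Function('a')(j, Q) = Mul(Add(j, 748), Q) = Mul(Add(748, j), Q) = Mul(Q, Add(748, j)))
Add(Add(d, Function('a')(Function('F')(Function('H')(-2)), -275)), -3168148) = Add(Add(-261579, Mul(-275, Add(748, Mul(13, Pow(Add(21, 8), -1))))), -3168148) = Add(Add(-261579, Mul(-275, Add(748, Mul(13, Pow(29, -1))))), -3168148) = Add(Add(-261579, Mul(-275, Add(748, Mul(13, Rational(1, 29))))), -3168148) = Add(Add(-261579, Mul(-275, Add(748, Rational(13, 29)))), -3168148) = Add(Add(-261579, Mul(-275, Rational(21705, 29))), -3168148) = Add(Add(-261579, Rational(-5968875, 29)), -3168148) = Add(Rational(-13554666, 29), -3168148) = Rational(-105430958, 29)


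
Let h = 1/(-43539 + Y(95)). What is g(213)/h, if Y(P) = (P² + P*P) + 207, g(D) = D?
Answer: -5385066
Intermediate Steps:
Y(P) = 207 + 2*P² (Y(P) = (P² + P²) + 207 = 2*P² + 207 = 207 + 2*P²)
h = -1/25282 (h = 1/(-43539 + (207 + 2*95²)) = 1/(-43539 + (207 + 2*9025)) = 1/(-43539 + (207 + 18050)) = 1/(-43539 + 18257) = 1/(-25282) = -1/25282 ≈ -3.9554e-5)
g(213)/h = 213/(-1/25282) = 213*(-25282) = -5385066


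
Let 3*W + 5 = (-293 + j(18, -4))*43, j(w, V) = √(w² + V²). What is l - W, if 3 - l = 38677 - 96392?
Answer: 185758/3 - 86*√85/3 ≈ 61655.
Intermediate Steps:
l = 57718 (l = 3 - (38677 - 96392) = 3 - 1*(-57715) = 3 + 57715 = 57718)
j(w, V) = √(V² + w²)
W = -12604/3 + 86*√85/3 (W = -5/3 + ((-293 + √((-4)² + 18²))*43)/3 = -5/3 + ((-293 + √(16 + 324))*43)/3 = -5/3 + ((-293 + √340)*43)/3 = -5/3 + ((-293 + 2*√85)*43)/3 = -5/3 + (-12599 + 86*√85)/3 = -5/3 + (-12599/3 + 86*√85/3) = -12604/3 + 86*√85/3 ≈ -3937.0)
l - W = 57718 - (-12604/3 + 86*√85/3) = 57718 + (12604/3 - 86*√85/3) = 185758/3 - 86*√85/3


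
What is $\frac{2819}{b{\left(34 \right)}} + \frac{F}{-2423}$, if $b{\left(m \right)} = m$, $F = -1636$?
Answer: $\frac{6886061}{82382} \approx 83.587$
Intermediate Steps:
$\frac{2819}{b{\left(34 \right)}} + \frac{F}{-2423} = \frac{2819}{34} - \frac{1636}{-2423} = 2819 \cdot \frac{1}{34} - - \frac{1636}{2423} = \frac{2819}{34} + \frac{1636}{2423} = \frac{6886061}{82382}$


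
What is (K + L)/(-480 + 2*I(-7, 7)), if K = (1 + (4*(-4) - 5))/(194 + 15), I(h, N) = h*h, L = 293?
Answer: -61217/79838 ≈ -0.76677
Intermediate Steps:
I(h, N) = h**2
K = -20/209 (K = (1 + (-16 - 5))/209 = (1 - 21)*(1/209) = -20*1/209 = -20/209 ≈ -0.095694)
(K + L)/(-480 + 2*I(-7, 7)) = (-20/209 + 293)/(-480 + 2*(-7)**2) = 61217/(209*(-480 + 2*49)) = 61217/(209*(-480 + 98)) = (61217/209)/(-382) = (61217/209)*(-1/382) = -61217/79838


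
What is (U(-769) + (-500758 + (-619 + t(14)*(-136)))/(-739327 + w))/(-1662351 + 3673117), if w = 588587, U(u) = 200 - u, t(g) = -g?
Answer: 146566533/303102866840 ≈ 0.00048355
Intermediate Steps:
(U(-769) + (-500758 + (-619 + t(14)*(-136)))/(-739327 + w))/(-1662351 + 3673117) = ((200 - 1*(-769)) + (-500758 + (-619 - 1*14*(-136)))/(-739327 + 588587))/(-1662351 + 3673117) = ((200 + 769) + (-500758 + (-619 - 14*(-136)))/(-150740))/2010766 = (969 + (-500758 + (-619 + 1904))*(-1/150740))*(1/2010766) = (969 + (-500758 + 1285)*(-1/150740))*(1/2010766) = (969 - 499473*(-1/150740))*(1/2010766) = (969 + 499473/150740)*(1/2010766) = (146566533/150740)*(1/2010766) = 146566533/303102866840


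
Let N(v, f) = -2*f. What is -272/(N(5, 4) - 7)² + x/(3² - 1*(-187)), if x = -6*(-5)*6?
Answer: -3203/11025 ≈ -0.29052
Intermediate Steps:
x = 180 (x = 30*6 = 180)
-272/(N(5, 4) - 7)² + x/(3² - 1*(-187)) = -272/(-2*4 - 7)² + 180/(3² - 1*(-187)) = -272/(-8 - 7)² + 180/(9 + 187) = -272/((-15)²) + 180/196 = -272/225 + 180*(1/196) = -272*1/225 + 45/49 = -272/225 + 45/49 = -3203/11025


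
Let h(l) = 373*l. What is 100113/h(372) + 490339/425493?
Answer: 36878286331/19679902236 ≈ 1.8739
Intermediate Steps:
100113/h(372) + 490339/425493 = 100113/((373*372)) + 490339/425493 = 100113/138756 + 490339*(1/425493) = 100113*(1/138756) + 490339/425493 = 33371/46252 + 490339/425493 = 36878286331/19679902236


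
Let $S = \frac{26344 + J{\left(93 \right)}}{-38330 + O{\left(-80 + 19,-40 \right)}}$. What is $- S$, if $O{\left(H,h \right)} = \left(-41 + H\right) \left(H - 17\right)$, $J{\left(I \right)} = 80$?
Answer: $\frac{13212}{15187} \approx 0.86995$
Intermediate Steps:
$O{\left(H,h \right)} = \left(-41 + H\right) \left(-17 + H\right)$
$S = - \frac{13212}{15187}$ ($S = \frac{26344 + 80}{-38330 + \left(697 + \left(-80 + 19\right)^{2} - 58 \left(-80 + 19\right)\right)} = \frac{26424}{-38330 + \left(697 + \left(-61\right)^{2} - -3538\right)} = \frac{26424}{-38330 + \left(697 + 3721 + 3538\right)} = \frac{26424}{-38330 + 7956} = \frac{26424}{-30374} = 26424 \left(- \frac{1}{30374}\right) = - \frac{13212}{15187} \approx -0.86995$)
$- S = \left(-1\right) \left(- \frac{13212}{15187}\right) = \frac{13212}{15187}$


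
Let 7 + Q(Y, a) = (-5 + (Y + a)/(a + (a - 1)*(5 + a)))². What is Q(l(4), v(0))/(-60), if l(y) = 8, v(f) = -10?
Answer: -18677/60750 ≈ -0.30744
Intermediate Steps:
Q(Y, a) = -7 + (-5 + (Y + a)/(a + (-1 + a)*(5 + a)))² (Q(Y, a) = -7 + (-5 + (Y + a)/(a + (a - 1)*(5 + a)))² = -7 + (-5 + (Y + a)/(a + (-1 + a)*(5 + a)))²)
Q(l(4), v(0))/(-60) = (-7 + (25 + 8 - 24*(-10) - 5*(-10)²)²/(-5 + (-10)² + 5*(-10))²)/(-60) = (-7 + (25 + 8 + 240 - 5*100)²/(-5 + 100 - 50)²)*(-1/60) = (-7 + (25 + 8 + 240 - 500)²/45²)*(-1/60) = (-7 + (1/2025)*(-227)²)*(-1/60) = (-7 + (1/2025)*51529)*(-1/60) = (-7 + 51529/2025)*(-1/60) = (37354/2025)*(-1/60) = -18677/60750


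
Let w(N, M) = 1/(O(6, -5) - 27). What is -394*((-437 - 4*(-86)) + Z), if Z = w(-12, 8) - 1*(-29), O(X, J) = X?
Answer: 529930/21 ≈ 25235.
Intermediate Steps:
w(N, M) = -1/21 (w(N, M) = 1/(6 - 27) = 1/(-21) = -1/21)
Z = 608/21 (Z = -1/21 - 1*(-29) = -1/21 + 29 = 608/21 ≈ 28.952)
-394*((-437 - 4*(-86)) + Z) = -394*((-437 - 4*(-86)) + 608/21) = -394*((-437 + 344) + 608/21) = -394*(-93 + 608/21) = -394*(-1345/21) = 529930/21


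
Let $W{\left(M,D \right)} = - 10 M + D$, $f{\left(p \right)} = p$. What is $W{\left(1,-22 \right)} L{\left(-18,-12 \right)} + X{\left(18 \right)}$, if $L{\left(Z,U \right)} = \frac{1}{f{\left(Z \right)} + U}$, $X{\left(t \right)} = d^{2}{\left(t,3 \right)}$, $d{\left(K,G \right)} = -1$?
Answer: $\frac{31}{15} \approx 2.0667$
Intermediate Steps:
$W{\left(M,D \right)} = D - 10 M$
$X{\left(t \right)} = 1$ ($X{\left(t \right)} = \left(-1\right)^{2} = 1$)
$L{\left(Z,U \right)} = \frac{1}{U + Z}$ ($L{\left(Z,U \right)} = \frac{1}{Z + U} = \frac{1}{U + Z}$)
$W{\left(1,-22 \right)} L{\left(-18,-12 \right)} + X{\left(18 \right)} = \frac{-22 - 10}{-12 - 18} + 1 = \frac{-22 - 10}{-30} + 1 = \left(-32\right) \left(- \frac{1}{30}\right) + 1 = \frac{16}{15} + 1 = \frac{31}{15}$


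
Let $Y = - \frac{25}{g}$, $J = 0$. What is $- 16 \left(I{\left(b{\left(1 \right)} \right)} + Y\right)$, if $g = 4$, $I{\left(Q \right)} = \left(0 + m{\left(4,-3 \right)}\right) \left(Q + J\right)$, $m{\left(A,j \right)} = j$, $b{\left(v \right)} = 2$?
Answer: $196$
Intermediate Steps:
$I{\left(Q \right)} = - 3 Q$ ($I{\left(Q \right)} = \left(0 - 3\right) \left(Q + 0\right) = - 3 Q$)
$Y = - \frac{25}{4} \approx -6.25$
$- 16 \left(I{\left(b{\left(1 \right)} \right)} + Y\right) = - 16 \left(\left(-3\right) 2 - \frac{25}{4}\right) = - 16 \left(-6 - \frac{25}{4}\right) = \left(-16\right) \left(- \frac{49}{4}\right) = 196$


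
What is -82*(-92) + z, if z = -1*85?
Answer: 7459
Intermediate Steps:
z = -85
-82*(-92) + z = -82*(-92) - 85 = 7544 - 85 = 7459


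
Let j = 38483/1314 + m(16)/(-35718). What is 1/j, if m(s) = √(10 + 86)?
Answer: 1791991936388358/52481906911707145 + 6852283992*√6/52481906911707145 ≈ 0.034145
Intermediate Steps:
m(s) = 4*√6 (m(s) = √96 = 4*√6)
j = 38483/1314 - 2*√6/17859 (j = 38483/1314 + (4*√6)/(-35718) = 38483*(1/1314) + (4*√6)*(-1/35718) = 38483/1314 - 2*√6/17859 ≈ 29.287)
1/j = 1/(38483/1314 - 2*√6/17859)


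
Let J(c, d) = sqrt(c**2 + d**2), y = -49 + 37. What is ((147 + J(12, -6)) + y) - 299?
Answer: -164 + 6*sqrt(5) ≈ -150.58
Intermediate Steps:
y = -12
((147 + J(12, -6)) + y) - 299 = ((147 + sqrt(12**2 + (-6)**2)) - 12) - 299 = ((147 + sqrt(144 + 36)) - 12) - 299 = ((147 + sqrt(180)) - 12) - 299 = ((147 + 6*sqrt(5)) - 12) - 299 = (135 + 6*sqrt(5)) - 299 = -164 + 6*sqrt(5)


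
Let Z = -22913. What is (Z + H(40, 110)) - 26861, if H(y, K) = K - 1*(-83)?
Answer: -49581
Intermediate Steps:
H(y, K) = 83 + K (H(y, K) = K + 83 = 83 + K)
(Z + H(40, 110)) - 26861 = (-22913 + (83 + 110)) - 26861 = (-22913 + 193) - 26861 = -22720 - 26861 = -49581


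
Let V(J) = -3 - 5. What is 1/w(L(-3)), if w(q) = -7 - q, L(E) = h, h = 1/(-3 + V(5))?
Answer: -11/76 ≈ -0.14474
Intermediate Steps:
V(J) = -8
h = -1/11 (h = 1/(-3 - 8) = 1/(-11) = -1/11 ≈ -0.090909)
L(E) = -1/11
1/w(L(-3)) = 1/(-7 - 1*(-1/11)) = 1/(-7 + 1/11) = 1/(-76/11) = -11/76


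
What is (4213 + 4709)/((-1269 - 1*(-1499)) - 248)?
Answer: -1487/3 ≈ -495.67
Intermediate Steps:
(4213 + 4709)/((-1269 - 1*(-1499)) - 248) = 8922/((-1269 + 1499) - 248) = 8922/(230 - 248) = 8922/(-18) = 8922*(-1/18) = -1487/3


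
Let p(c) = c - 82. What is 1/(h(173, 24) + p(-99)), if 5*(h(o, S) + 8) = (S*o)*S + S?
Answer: 5/98727 ≈ 5.0645e-5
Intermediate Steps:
p(c) = -82 + c
h(o, S) = -8 + S/5 + o*S²/5 (h(o, S) = -8 + ((S*o)*S + S)/5 = -8 + (o*S² + S)/5 = -8 + (S + o*S²)/5 = -8 + (S/5 + o*S²/5) = -8 + S/5 + o*S²/5)
1/(h(173, 24) + p(-99)) = 1/((-8 + (⅕)*24 + (⅕)*173*24²) + (-82 - 99)) = 1/((-8 + 24/5 + (⅕)*173*576) - 181) = 1/((-8 + 24/5 + 99648/5) - 181) = 1/(99632/5 - 181) = 1/(98727/5) = 5/98727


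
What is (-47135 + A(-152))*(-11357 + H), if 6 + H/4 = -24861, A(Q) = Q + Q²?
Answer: 2680080975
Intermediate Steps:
H = -99468 (H = -24 + 4*(-24861) = -24 - 99444 = -99468)
(-47135 + A(-152))*(-11357 + H) = (-47135 - 152*(1 - 152))*(-11357 - 99468) = (-47135 - 152*(-151))*(-110825) = (-47135 + 22952)*(-110825) = -24183*(-110825) = 2680080975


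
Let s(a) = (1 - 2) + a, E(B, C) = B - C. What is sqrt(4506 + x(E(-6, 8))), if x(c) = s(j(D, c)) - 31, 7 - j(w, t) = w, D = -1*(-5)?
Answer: 2*sqrt(1119) ≈ 66.903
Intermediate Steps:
D = 5
j(w, t) = 7 - w
s(a) = -1 + a
x(c) = -30 (x(c) = (-1 + (7 - 1*5)) - 31 = (-1 + (7 - 5)) - 31 = (-1 + 2) - 31 = 1 - 31 = -30)
sqrt(4506 + x(E(-6, 8))) = sqrt(4506 - 30) = sqrt(4476) = 2*sqrt(1119)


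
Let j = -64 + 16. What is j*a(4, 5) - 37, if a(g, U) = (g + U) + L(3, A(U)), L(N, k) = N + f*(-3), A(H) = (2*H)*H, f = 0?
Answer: -613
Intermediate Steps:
A(H) = 2*H**2
L(N, k) = N (L(N, k) = N + 0*(-3) = N + 0 = N)
j = -48
a(g, U) = 3 + U + g (a(g, U) = (g + U) + 3 = (U + g) + 3 = 3 + U + g)
j*a(4, 5) - 37 = -48*(3 + 5 + 4) - 37 = -48*12 - 37 = -576 - 37 = -613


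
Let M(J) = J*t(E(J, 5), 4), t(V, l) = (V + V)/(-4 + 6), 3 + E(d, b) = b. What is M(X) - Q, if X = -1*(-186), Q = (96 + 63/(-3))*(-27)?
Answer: 2397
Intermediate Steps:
E(d, b) = -3 + b
Q = -2025 (Q = (96 + 63*(-⅓))*(-27) = (96 - 21)*(-27) = 75*(-27) = -2025)
X = 186
t(V, l) = V (t(V, l) = (2*V)/2 = (2*V)*(½) = V)
M(J) = 2*J (M(J) = J*(-3 + 5) = J*2 = 2*J)
M(X) - Q = 2*186 - 1*(-2025) = 372 + 2025 = 2397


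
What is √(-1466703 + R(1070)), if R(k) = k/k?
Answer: I*√1466702 ≈ 1211.1*I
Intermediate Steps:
R(k) = 1
√(-1466703 + R(1070)) = √(-1466703 + 1) = √(-1466702) = I*√1466702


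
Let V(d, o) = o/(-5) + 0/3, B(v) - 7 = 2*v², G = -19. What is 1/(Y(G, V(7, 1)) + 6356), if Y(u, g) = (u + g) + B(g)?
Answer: 25/158597 ≈ 0.00015763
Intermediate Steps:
B(v) = 7 + 2*v²
V(d, o) = -o/5 (V(d, o) = o*(-⅕) + 0*(⅓) = -o/5 + 0 = -o/5)
Y(u, g) = 7 + g + u + 2*g² (Y(u, g) = (u + g) + (7 + 2*g²) = (g + u) + (7 + 2*g²) = 7 + g + u + 2*g²)
1/(Y(G, V(7, 1)) + 6356) = 1/((7 - ⅕*1 - 19 + 2*(-⅕*1)²) + 6356) = 1/((7 - ⅕ - 19 + 2*(-⅕)²) + 6356) = 1/((7 - ⅕ - 19 + 2*(1/25)) + 6356) = 1/((7 - ⅕ - 19 + 2/25) + 6356) = 1/(-303/25 + 6356) = 1/(158597/25) = 25/158597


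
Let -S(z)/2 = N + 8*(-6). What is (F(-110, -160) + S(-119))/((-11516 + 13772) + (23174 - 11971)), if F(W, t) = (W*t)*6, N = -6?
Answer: 105708/13459 ≈ 7.8541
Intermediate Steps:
S(z) = 108 (S(z) = -2*(-6 + 8*(-6)) = -2*(-6 - 48) = -2*(-54) = 108)
F(W, t) = 6*W*t
(F(-110, -160) + S(-119))/((-11516 + 13772) + (23174 - 11971)) = (6*(-110)*(-160) + 108)/((-11516 + 13772) + (23174 - 11971)) = (105600 + 108)/(2256 + 11203) = 105708/13459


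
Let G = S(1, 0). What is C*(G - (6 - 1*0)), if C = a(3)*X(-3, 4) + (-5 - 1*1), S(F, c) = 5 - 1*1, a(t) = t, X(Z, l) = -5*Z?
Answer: -78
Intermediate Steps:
S(F, c) = 4 (S(F, c) = 5 - 1 = 4)
G = 4
C = 39 (C = 3*(-5*(-3)) + (-5 - 1*1) = 3*15 + (-5 - 1) = 45 - 6 = 39)
C*(G - (6 - 1*0)) = 39*(4 - (6 - 1*0)) = 39*(4 - (6 + 0)) = 39*(4 - 1*6) = 39*(4 - 6) = 39*(-2) = -78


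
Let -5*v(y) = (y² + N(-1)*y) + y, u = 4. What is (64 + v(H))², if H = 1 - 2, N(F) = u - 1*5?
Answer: 101761/25 ≈ 4070.4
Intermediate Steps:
N(F) = -1 (N(F) = 4 - 1*5 = 4 - 5 = -1)
H = -1
v(y) = -y²/5 (v(y) = -((y² - y) + y)/5 = -y²/5)
(64 + v(H))² = (64 - ⅕*(-1)²)² = (64 - ⅕*1)² = (64 - ⅕)² = (319/5)² = 101761/25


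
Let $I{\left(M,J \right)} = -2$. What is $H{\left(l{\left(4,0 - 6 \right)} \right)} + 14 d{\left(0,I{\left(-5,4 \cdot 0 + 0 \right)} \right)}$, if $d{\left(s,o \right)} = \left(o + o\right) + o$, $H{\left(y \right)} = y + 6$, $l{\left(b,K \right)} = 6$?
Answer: $-72$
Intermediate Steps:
$H{\left(y \right)} = 6 + y$
$d{\left(s,o \right)} = 3 o$ ($d{\left(s,o \right)} = 2 o + o = 3 o$)
$H{\left(l{\left(4,0 - 6 \right)} \right)} + 14 d{\left(0,I{\left(-5,4 \cdot 0 + 0 \right)} \right)} = \left(6 + 6\right) + 14 \cdot 3 \left(-2\right) = 12 + 14 \left(-6\right) = 12 - 84 = -72$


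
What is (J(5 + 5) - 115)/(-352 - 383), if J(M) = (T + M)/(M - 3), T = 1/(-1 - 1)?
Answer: 1591/10290 ≈ 0.15462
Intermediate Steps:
T = -1/2 (T = 1/(-2) = -1/2 ≈ -0.50000)
J(M) = (-1/2 + M)/(-3 + M) (J(M) = (-1/2 + M)/(M - 3) = (-1/2 + M)/(-3 + M))
(J(5 + 5) - 115)/(-352 - 383) = ((-1/2 + (5 + 5))/(-3 + (5 + 5)) - 115)/(-352 - 383) = ((-1/2 + 10)/(-3 + 10) - 115)/(-735) = ((19/2)/7 - 115)*(-1/735) = ((1/7)*(19/2) - 115)*(-1/735) = (19/14 - 115)*(-1/735) = -1591/14*(-1/735) = 1591/10290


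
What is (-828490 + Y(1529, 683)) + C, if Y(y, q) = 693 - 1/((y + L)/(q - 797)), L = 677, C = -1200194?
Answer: -2236874016/1103 ≈ -2.0280e+6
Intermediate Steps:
Y(y, q) = 693 - (-797 + q)/(677 + y) (Y(y, q) = 693 - 1/((y + 677)/(q - 797)) = 693 - 1/((677 + y)/(-797 + q)) = 693 - (-797 + q)/(677 + y))
(-828490 + Y(1529, 683)) + C = (-828490 + (469958 - 1*683 + 693*1529)/(677 + 1529)) - 1200194 = (-828490 + (469958 - 683 + 1059597)/2206) - 1200194 = (-828490 + (1/2206)*1528872) - 1200194 = (-828490 + 764436/1103) - 1200194 = -913060034/1103 - 1200194 = -2236874016/1103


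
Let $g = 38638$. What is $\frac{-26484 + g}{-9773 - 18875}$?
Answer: $- \frac{6077}{14324} \approx -0.42425$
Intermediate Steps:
$\frac{-26484 + g}{-9773 - 18875} = \frac{-26484 + 38638}{-9773 - 18875} = \frac{12154}{-28648} = 12154 \left(- \frac{1}{28648}\right) = - \frac{6077}{14324}$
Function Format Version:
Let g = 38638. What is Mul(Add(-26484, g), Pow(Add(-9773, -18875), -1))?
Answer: Rational(-6077, 14324) ≈ -0.42425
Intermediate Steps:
Mul(Add(-26484, g), Pow(Add(-9773, -18875), -1)) = Mul(Add(-26484, 38638), Pow(Add(-9773, -18875), -1)) = Mul(12154, Pow(-28648, -1)) = Mul(12154, Rational(-1, 28648)) = Rational(-6077, 14324)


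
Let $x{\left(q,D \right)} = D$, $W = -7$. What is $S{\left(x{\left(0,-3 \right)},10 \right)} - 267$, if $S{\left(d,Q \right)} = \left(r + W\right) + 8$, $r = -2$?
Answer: $-268$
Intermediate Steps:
$S{\left(d,Q \right)} = -1$ ($S{\left(d,Q \right)} = \left(-2 - 7\right) + 8 = -9 + 8 = -1$)
$S{\left(x{\left(0,-3 \right)},10 \right)} - 267 = -1 - 267 = -268$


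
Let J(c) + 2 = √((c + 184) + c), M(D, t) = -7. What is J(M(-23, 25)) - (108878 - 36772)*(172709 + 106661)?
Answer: -20144253222 + √170 ≈ -2.0144e+10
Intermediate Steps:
J(c) = -2 + √(184 + 2*c) (J(c) = -2 + √((c + 184) + c) = -2 + √((184 + c) + c) = -2 + √(184 + 2*c))
J(M(-23, 25)) - (108878 - 36772)*(172709 + 106661) = (-2 + √(184 + 2*(-7))) - (108878 - 36772)*(172709 + 106661) = (-2 + √(184 - 14)) - 72106*279370 = (-2 + √170) - 1*20144253220 = (-2 + √170) - 20144253220 = -20144253222 + √170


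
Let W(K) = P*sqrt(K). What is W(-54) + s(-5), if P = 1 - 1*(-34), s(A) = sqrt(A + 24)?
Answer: sqrt(19) + 105*I*sqrt(6) ≈ 4.3589 + 257.2*I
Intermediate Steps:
s(A) = sqrt(24 + A)
P = 35 (P = 1 + 34 = 35)
W(K) = 35*sqrt(K)
W(-54) + s(-5) = 35*sqrt(-54) + sqrt(24 - 5) = 35*(3*I*sqrt(6)) + sqrt(19) = 105*I*sqrt(6) + sqrt(19) = sqrt(19) + 105*I*sqrt(6)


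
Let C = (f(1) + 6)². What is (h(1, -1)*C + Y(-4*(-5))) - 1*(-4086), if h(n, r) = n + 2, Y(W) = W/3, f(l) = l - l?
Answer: 12602/3 ≈ 4200.7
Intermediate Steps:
f(l) = 0
C = 36 (C = (0 + 6)² = 6² = 36)
Y(W) = W/3 (Y(W) = W*(⅓) = W/3)
h(n, r) = 2 + n
(h(1, -1)*C + Y(-4*(-5))) - 1*(-4086) = ((2 + 1)*36 + (-4*(-5))/3) - 1*(-4086) = (3*36 + (⅓)*20) + 4086 = (108 + 20/3) + 4086 = 344/3 + 4086 = 12602/3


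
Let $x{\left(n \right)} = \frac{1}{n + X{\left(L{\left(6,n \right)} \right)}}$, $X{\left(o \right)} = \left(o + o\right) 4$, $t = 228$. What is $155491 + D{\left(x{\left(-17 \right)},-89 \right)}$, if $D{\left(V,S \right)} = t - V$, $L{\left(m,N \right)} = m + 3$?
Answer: $\frac{8564544}{55} \approx 1.5572 \cdot 10^{5}$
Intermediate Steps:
$L{\left(m,N \right)} = 3 + m$
$X{\left(o \right)} = 8 o$ ($X{\left(o \right)} = 2 o 4 = 8 o$)
$x{\left(n \right)} = \frac{1}{72 + n}$ ($x{\left(n \right)} = \frac{1}{n + 8 \left(3 + 6\right)} = \frac{1}{n + 8 \cdot 9} = \frac{1}{n + 72} = \frac{1}{72 + n}$)
$D{\left(V,S \right)} = 228 - V$
$155491 + D{\left(x{\left(-17 \right)},-89 \right)} = 155491 + \left(228 - \frac{1}{72 - 17}\right) = 155491 + \left(228 - \frac{1}{55}\right) = 155491 + \frac{12539}{55} = \frac{8564544}{55}$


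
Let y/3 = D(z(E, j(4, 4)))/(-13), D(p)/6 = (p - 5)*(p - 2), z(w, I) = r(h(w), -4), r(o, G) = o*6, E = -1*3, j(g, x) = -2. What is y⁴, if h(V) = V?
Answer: 4700254210560000/28561 ≈ 1.6457e+11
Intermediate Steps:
E = -3
r(o, G) = 6*o
z(w, I) = 6*w
D(p) = 6*(-5 + p)*(-2 + p) (D(p) = 6*((p - 5)*(p - 2)) = 6*((-5 + p)*(-2 + p)) = 6*(-5 + p)*(-2 + p))
y = -8280/13 (y = 3*((60 - 252*(-3) + 6*(6*(-3))²)/(-13)) = 3*((60 - 42*(-18) + 6*(-18)²)*(-1/13)) = 3*((60 + 756 + 6*324)*(-1/13)) = 3*((60 + 756 + 1944)*(-1/13)) = 3*(2760*(-1/13)) = 3*(-2760/13) = -8280/13 ≈ -636.92)
y⁴ = (-8280/13)⁴ = 4700254210560000/28561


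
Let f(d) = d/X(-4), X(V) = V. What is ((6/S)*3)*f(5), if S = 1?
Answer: -45/2 ≈ -22.500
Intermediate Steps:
f(d) = -d/4 (f(d) = d/(-4) = d*(-¼) = -d/4)
((6/S)*3)*f(5) = ((6/1)*3)*(-¼*5) = ((6*1)*3)*(-5/4) = (6*3)*(-5/4) = 18*(-5/4) = -45/2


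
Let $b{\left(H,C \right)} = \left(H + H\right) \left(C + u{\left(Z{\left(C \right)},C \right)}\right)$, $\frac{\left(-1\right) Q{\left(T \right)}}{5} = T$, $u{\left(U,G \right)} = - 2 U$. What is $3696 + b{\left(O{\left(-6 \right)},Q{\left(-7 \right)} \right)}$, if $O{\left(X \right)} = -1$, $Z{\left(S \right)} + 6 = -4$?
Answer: $3586$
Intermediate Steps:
$Z{\left(S \right)} = -10$ ($Z{\left(S \right)} = -6 - 4 = -10$)
$Q{\left(T \right)} = - 5 T$
$b{\left(H,C \right)} = 2 H \left(20 + C\right)$ ($b{\left(H,C \right)} = \left(H + H\right) \left(C - -20\right) = 2 H \left(C + 20\right) = 2 H \left(20 + C\right)$)
$3696 + b{\left(O{\left(-6 \right)},Q{\left(-7 \right)} \right)} = 3696 + 2 \left(-1\right) \left(20 - -35\right) = 3696 + 2 \left(-1\right) \left(20 + 35\right) = 3696 + 2 \left(-1\right) 55 = 3696 - 110 = 3586$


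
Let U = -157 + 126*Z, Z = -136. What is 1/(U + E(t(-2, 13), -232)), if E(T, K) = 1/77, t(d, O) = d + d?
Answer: -77/1331560 ≈ -5.7827e-5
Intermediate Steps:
t(d, O) = 2*d
U = -17293 (U = -157 + 126*(-136) = -157 - 17136 = -17293)
E(T, K) = 1/77
1/(U + E(t(-2, 13), -232)) = 1/(-17293 + 1/77) = 1/(-1331560/77) = -77/1331560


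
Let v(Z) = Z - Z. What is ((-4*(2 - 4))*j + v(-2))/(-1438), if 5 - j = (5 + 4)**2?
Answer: 304/719 ≈ 0.42281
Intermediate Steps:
j = -76 (j = 5 - (5 + 4)**2 = 5 - 1*9**2 = 5 - 1*81 = 5 - 81 = -76)
v(Z) = 0
((-4*(2 - 4))*j + v(-2))/(-1438) = (-4*(2 - 4)*(-76) + 0)/(-1438) = (-4*(-2)*(-76) + 0)*(-1/1438) = (8*(-76) + 0)*(-1/1438) = (-608 + 0)*(-1/1438) = -608*(-1/1438) = 304/719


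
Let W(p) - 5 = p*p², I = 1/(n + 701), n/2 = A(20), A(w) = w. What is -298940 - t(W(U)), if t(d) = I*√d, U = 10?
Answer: -298940 - √1005/741 ≈ -2.9894e+5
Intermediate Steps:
n = 40 (n = 2*20 = 40)
I = 1/741 (I = 1/(40 + 701) = 1/741 ≈ 0.0013495)
W(p) = 5 + p³ (W(p) = 5 + p*p² = 5 + p³)
t(d) = √d/741
-298940 - t(W(U)) = -298940 - √(5 + 10³)/741 = -298940 - √(5 + 1000)/741 = -298940 - √1005/741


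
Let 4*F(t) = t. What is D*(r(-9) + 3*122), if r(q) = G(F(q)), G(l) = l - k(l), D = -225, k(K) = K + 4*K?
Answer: -84375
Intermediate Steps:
k(K) = 5*K
F(t) = t/4
G(l) = -4*l (G(l) = l - 5*l = -4*l)
r(q) = -q
D*(r(-9) + 3*122) = -225*(-1*(-9) + 3*122) = -225*(9 + 366) = -225*375 = -84375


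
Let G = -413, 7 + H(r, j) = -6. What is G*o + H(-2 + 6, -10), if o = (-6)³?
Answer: 89195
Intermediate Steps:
H(r, j) = -13 (H(r, j) = -7 - 6 = -13)
o = -216
G*o + H(-2 + 6, -10) = -413*(-216) - 13 = 89208 - 13 = 89195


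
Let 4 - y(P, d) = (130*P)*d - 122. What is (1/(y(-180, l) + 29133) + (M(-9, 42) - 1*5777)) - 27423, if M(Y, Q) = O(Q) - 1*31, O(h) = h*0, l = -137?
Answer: -105559633972/3176541 ≈ -33231.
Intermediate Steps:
y(P, d) = 126 - 130*P*d (y(P, d) = 4 - ((130*P)*d - 122) = 4 - (130*P*d - 122) = 4 - (-122 + 130*P*d) = 4 + (122 - 130*P*d) = 126 - 130*P*d)
O(h) = 0
M(Y, Q) = -31 (M(Y, Q) = 0 - 1*31 = 0 - 31 = -31)
(1/(y(-180, l) + 29133) + (M(-9, 42) - 1*5777)) - 27423 = (1/((126 - 130*(-180)*(-137)) + 29133) + (-31 - 1*5777)) - 27423 = (1/((126 - 3205800) + 29133) + (-31 - 5777)) - 27423 = (1/(-3205674 + 29133) - 5808) - 27423 = (1/(-3176541) - 5808) - 27423 = (-1/3176541 - 5808) - 27423 = -18449350129/3176541 - 27423 = -105559633972/3176541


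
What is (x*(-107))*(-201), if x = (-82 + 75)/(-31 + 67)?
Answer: -50183/12 ≈ -4181.9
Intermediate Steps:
x = -7/36 ≈ -0.19444
(x*(-107))*(-201) = -7/36*(-107)*(-201) = (749/36)*(-201) = -50183/12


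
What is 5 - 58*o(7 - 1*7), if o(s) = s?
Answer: 5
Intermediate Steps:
5 - 58*o(7 - 1*7) = 5 - 58*(7 - 1*7) = 5 - 58*(7 - 7) = 5 - 58*0 = 5 + 0 = 5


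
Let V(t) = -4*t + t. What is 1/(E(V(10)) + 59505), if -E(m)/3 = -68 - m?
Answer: 1/59619 ≈ 1.6773e-5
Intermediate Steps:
V(t) = -3*t
E(m) = 204 + 3*m (E(m) = -3*(-68 - m) = 204 + 3*m)
1/(E(V(10)) + 59505) = 1/((204 + 3*(-3*10)) + 59505) = 1/((204 + 3*(-30)) + 59505) = 1/((204 - 90) + 59505) = 1/(114 + 59505) = 1/59619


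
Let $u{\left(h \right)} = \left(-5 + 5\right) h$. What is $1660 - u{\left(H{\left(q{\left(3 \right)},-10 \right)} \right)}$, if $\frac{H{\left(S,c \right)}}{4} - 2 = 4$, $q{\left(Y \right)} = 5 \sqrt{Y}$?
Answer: $1660$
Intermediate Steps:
$H{\left(S,c \right)} = 24$ ($H{\left(S,c \right)} = 8 + 4 \cdot 4 = 8 + 16 = 24$)
$u{\left(h \right)} = 0$ ($u{\left(h \right)} = 0 h = 0$)
$1660 - u{\left(H{\left(q{\left(3 \right)},-10 \right)} \right)} = 1660 - 0 = 1660 + 0 = 1660$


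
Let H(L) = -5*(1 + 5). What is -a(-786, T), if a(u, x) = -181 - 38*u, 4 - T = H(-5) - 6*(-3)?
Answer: -29687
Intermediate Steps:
H(L) = -30 (H(L) = -5*6 = -30)
T = 16 (T = 4 - (-30 - 6*(-3)) = 4 - (-30 + 18) = 4 - 1*(-12) = 4 + 12 = 16)
a(u, x) = -181 - 38*u
-a(-786, T) = -(-181 - 38*(-786)) = -(-181 + 29868) = -1*29687 = -29687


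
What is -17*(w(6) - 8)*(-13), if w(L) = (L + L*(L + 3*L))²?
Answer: 4970732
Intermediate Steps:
w(L) = (L + 4*L²)² (w(L) = (L + L*(4*L))² = (L + 4*L²)²)
-17*(w(6) - 8)*(-13) = -17*(6²*(1 + 4*6)² - 8)*(-13) = -17*(36*(1 + 24)² - 8)*(-13) = -17*(36*25² - 8)*(-13) = -17*(36*625 - 8)*(-13) = -17*(22500 - 8)*(-13) = -17*22492*(-13) = -382364*(-13) = 4970732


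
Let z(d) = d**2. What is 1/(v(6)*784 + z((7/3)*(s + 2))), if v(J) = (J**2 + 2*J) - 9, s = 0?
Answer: 9/275380 ≈ 3.2682e-5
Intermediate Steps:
v(J) = -9 + J**2 + 2*J
1/(v(6)*784 + z((7/3)*(s + 2))) = 1/((-9 + 6**2 + 2*6)*784 + ((7/3)*(0 + 2))**2) = 1/((-9 + 36 + 12)*784 + ((7*(1/3))*2)**2) = 1/(39*784 + ((7/3)*2)**2) = 1/(30576 + (14/3)**2) = 1/(30576 + 196/9) = 1/(275380/9) = 9/275380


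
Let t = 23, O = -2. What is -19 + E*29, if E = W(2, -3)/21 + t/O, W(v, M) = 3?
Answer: -4877/14 ≈ -348.36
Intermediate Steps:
E = -159/14 (E = 3/21 + 23/(-2) = 3*(1/21) + 23*(-½) = ⅐ - 23/2 = -159/14 ≈ -11.357)
-19 + E*29 = -19 - 159/14*29 = -19 - 4611/14 = -4877/14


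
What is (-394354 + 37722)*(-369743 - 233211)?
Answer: 215032690928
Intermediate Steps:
(-394354 + 37722)*(-369743 - 233211) = -356632*(-602954) = 215032690928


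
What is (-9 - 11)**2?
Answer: 400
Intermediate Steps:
(-9 - 11)**2 = (-20)**2 = 400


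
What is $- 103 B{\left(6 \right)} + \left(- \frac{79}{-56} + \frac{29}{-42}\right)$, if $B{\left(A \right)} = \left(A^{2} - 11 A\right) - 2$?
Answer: $\frac{553849}{168} \approx 3296.7$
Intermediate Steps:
$B{\left(A \right)} = -2 + A^{2} - 11 A$
$- 103 B{\left(6 \right)} + \left(- \frac{79}{-56} + \frac{29}{-42}\right) = - 103 \left(-2 + 6^{2} - 66\right) + \left(- \frac{79}{-56} + \frac{29}{-42}\right) = - 103 \left(-2 + 36 - 66\right) + \left(\left(-79\right) \left(- \frac{1}{56}\right) + 29 \left(- \frac{1}{42}\right)\right) = \left(-103\right) \left(-32\right) + \left(\frac{79}{56} - \frac{29}{42}\right) = 3296 + \frac{121}{168} = \frac{553849}{168}$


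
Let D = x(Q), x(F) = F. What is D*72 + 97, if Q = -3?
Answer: -119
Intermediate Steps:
D = -3
D*72 + 97 = -3*72 + 97 = -216 + 97 = -119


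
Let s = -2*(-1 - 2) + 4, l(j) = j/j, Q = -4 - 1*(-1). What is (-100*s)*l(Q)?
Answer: -1000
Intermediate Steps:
Q = -3 (Q = -4 + 1 = -3)
l(j) = 1
s = 10 (s = -2*(-3) + 4 = 6 + 4 = 10)
(-100*s)*l(Q) = -100*10*1 = -1000*1 = -1000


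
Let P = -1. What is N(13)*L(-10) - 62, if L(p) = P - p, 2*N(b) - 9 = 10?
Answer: 47/2 ≈ 23.500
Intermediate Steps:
N(b) = 19/2 (N(b) = 9/2 + (½)*10 = 9/2 + 5 = 19/2)
L(p) = -1 - p
N(13)*L(-10) - 62 = 19*(-1 - 1*(-10))/2 - 62 = 19*(-1 + 10)/2 - 62 = (19/2)*9 - 62 = 171/2 - 62 = 47/2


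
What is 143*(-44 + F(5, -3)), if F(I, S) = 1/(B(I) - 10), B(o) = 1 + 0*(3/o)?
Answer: -56771/9 ≈ -6307.9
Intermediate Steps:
B(o) = 1 (B(o) = 1 + 0 = 1)
F(I, S) = -⅑ (F(I, S) = 1/(1 - 10) = 1/(-9) = -⅑)
143*(-44 + F(5, -3)) = 143*(-44 - ⅑) = 143*(-397/9) = -56771/9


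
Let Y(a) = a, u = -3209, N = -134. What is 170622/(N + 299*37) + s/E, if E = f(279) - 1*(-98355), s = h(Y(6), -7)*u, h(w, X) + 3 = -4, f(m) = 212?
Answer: 812533181/51297083 ≈ 15.840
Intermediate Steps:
h(w, X) = -7 (h(w, X) = -3 - 4 = -7)
s = 22463 (s = -7*(-3209) = 22463)
E = 98567 (E = 212 - 1*(-98355) = 212 + 98355 = 98567)
170622/(N + 299*37) + s/E = 170622/(-134 + 299*37) + 22463/98567 = 170622/(-134 + 11063) + 22463*(1/98567) = 170622/10929 + 3209/14081 = 170622*(1/10929) + 3209/14081 = 56874/3643 + 3209/14081 = 812533181/51297083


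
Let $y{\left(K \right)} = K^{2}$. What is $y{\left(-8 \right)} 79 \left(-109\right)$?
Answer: $-551104$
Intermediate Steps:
$y{\left(-8 \right)} 79 \left(-109\right) = \left(-8\right)^{2} \cdot 79 \left(-109\right) = 64 \cdot 79 \left(-109\right) = 5056 \left(-109\right) = -551104$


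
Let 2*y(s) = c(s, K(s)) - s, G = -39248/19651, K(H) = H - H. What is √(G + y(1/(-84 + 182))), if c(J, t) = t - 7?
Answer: I*√416460597095/275114 ≈ 2.3457*I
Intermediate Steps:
K(H) = 0
c(J, t) = -7 + t
G = -39248/19651 ≈ -1.9973
y(s) = -7/2 - s/2 (y(s) = ((-7 + 0) - s)/2 = (-7 - s)/2 = -7/2 - s/2)
√(G + y(1/(-84 + 182))) = √(-39248/19651 + (-7/2 - 1/(2*(-84 + 182)))) = √(-39248/19651 + (-7/2 - ½/98)) = √(-39248/19651 + (-7/2 - ½*1/98)) = √(-39248/19651 + (-7/2 - 1/196)) = √(-39248/19651 - 687/196) = √(-21192845/3851596) = I*√416460597095/275114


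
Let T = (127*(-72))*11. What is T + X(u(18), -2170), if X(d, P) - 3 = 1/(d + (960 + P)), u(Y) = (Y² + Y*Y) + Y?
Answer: -54716065/544 ≈ -1.0058e+5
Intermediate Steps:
u(Y) = Y + 2*Y² (u(Y) = (Y² + Y²) + Y = 2*Y² + Y = Y + 2*Y²)
T = -100584 (T = -9144*11 = -100584)
X(d, P) = 3 + 1/(960 + P + d) (X(d, P) = 3 + 1/(d + (960 + P)) = 3 + 1/(960 + P + d))
T + X(u(18), -2170) = -100584 + (2881 + 3*(-2170) + 3*(18*(1 + 2*18)))/(960 - 2170 + 18*(1 + 2*18)) = -100584 + (2881 - 6510 + 3*(18*(1 + 36)))/(960 - 2170 + 18*(1 + 36)) = -100584 + (2881 - 6510 + 3*(18*37))/(960 - 2170 + 18*37) = -100584 + (2881 - 6510 + 3*666)/(960 - 2170 + 666) = -100584 + (2881 - 6510 + 1998)/(-544) = -100584 - 1/544*(-1631) = -100584 + 1631/544 = -54716065/544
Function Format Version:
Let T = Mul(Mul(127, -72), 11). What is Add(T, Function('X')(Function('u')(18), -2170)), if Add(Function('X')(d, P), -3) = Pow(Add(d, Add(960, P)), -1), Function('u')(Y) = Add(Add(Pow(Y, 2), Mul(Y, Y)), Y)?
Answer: Rational(-54716065, 544) ≈ -1.0058e+5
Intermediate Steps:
Function('u')(Y) = Add(Y, Mul(2, Pow(Y, 2))) (Function('u')(Y) = Add(Add(Pow(Y, 2), Pow(Y, 2)), Y) = Add(Mul(2, Pow(Y, 2)), Y) = Add(Y, Mul(2, Pow(Y, 2))))
T = -100584 (T = Mul(-9144, 11) = -100584)
Function('X')(d, P) = Add(3, Pow(Add(960, P, d), -1)) (Function('X')(d, P) = Add(3, Pow(Add(d, Add(960, P)), -1)) = Add(3, Pow(Add(960, P, d), -1)))
Add(T, Function('X')(Function('u')(18), -2170)) = Add(-100584, Mul(Pow(Add(960, -2170, Mul(18, Add(1, Mul(2, 18)))), -1), Add(2881, Mul(3, -2170), Mul(3, Mul(18, Add(1, Mul(2, 18))))))) = Add(-100584, Mul(Pow(Add(960, -2170, Mul(18, Add(1, 36))), -1), Add(2881, -6510, Mul(3, Mul(18, Add(1, 36)))))) = Add(-100584, Mul(Pow(Add(960, -2170, Mul(18, 37)), -1), Add(2881, -6510, Mul(3, Mul(18, 37))))) = Add(-100584, Mul(Pow(Add(960, -2170, 666), -1), Add(2881, -6510, Mul(3, 666)))) = Add(-100584, Mul(Pow(-544, -1), Add(2881, -6510, 1998))) = Add(-100584, Mul(Rational(-1, 544), -1631)) = Add(-100584, Rational(1631, 544)) = Rational(-54716065, 544)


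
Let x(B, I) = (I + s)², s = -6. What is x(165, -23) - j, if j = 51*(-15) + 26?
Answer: 1580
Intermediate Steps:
x(B, I) = (-6 + I)² (x(B, I) = (I - 6)² = (-6 + I)²)
j = -739 (j = -765 + 26 = -739)
x(165, -23) - j = (-6 - 23)² - 1*(-739) = (-29)² + 739 = 841 + 739 = 1580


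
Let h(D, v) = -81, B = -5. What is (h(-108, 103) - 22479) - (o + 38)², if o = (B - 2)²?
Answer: -30129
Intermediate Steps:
o = 49 (o = (-5 - 2)² = (-7)² = 49)
(h(-108, 103) - 22479) - (o + 38)² = (-81 - 22479) - (49 + 38)² = -22560 - 1*87² = -22560 - 1*7569 = -22560 - 7569 = -30129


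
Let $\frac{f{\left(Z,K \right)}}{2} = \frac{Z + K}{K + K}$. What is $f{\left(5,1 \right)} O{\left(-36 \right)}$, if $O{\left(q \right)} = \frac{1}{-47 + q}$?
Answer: $- \frac{6}{83} \approx -0.072289$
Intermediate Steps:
$f{\left(Z,K \right)} = \frac{K + Z}{K}$ ($f{\left(Z,K \right)} = 2 \frac{Z + K}{K + K} = 2 \frac{K + Z}{2 K} = \frac{K + Z}{K}$)
$f{\left(5,1 \right)} O{\left(-36 \right)} = \frac{1^{-1} \left(1 + 5\right)}{-47 - 36} = \frac{1 \cdot 6}{-83} = 6 \left(- \frac{1}{83}\right) = - \frac{6}{83}$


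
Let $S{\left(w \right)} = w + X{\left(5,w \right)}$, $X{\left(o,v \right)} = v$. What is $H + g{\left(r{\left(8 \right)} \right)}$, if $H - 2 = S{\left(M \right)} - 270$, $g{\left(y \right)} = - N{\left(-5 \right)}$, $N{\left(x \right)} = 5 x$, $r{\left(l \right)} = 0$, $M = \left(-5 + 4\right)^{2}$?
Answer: $-241$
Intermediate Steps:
$M = 1$ ($M = \left(-1\right)^{2} = 1$)
$S{\left(w \right)} = 2 w$ ($S{\left(w \right)} = w + w = 2 w$)
$g{\left(y \right)} = 25$ ($g{\left(y \right)} = - 5 \left(-5\right) = \left(-1\right) \left(-25\right) = 25$)
$H = -266$ ($H = 2 + \left(2 \cdot 1 - 270\right) = 2 + \left(2 - 270\right) = 2 - 268 = -266$)
$H + g{\left(r{\left(8 \right)} \right)} = -266 + 25 = -241$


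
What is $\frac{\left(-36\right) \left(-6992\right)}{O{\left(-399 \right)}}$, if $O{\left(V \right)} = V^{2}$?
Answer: $\frac{1472}{931} \approx 1.5811$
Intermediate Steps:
$\frac{\left(-36\right) \left(-6992\right)}{O{\left(-399 \right)}} = \frac{\left(-36\right) \left(-6992\right)}{\left(-399\right)^{2}} = \frac{251712}{159201} = 251712 \cdot \frac{1}{159201} = \frac{1472}{931}$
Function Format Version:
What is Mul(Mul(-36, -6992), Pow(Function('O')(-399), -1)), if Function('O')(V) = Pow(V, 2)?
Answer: Rational(1472, 931) ≈ 1.5811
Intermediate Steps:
Mul(Mul(-36, -6992), Pow(Function('O')(-399), -1)) = Mul(Mul(-36, -6992), Pow(Pow(-399, 2), -1)) = Mul(251712, Pow(159201, -1)) = Mul(251712, Rational(1, 159201)) = Rational(1472, 931)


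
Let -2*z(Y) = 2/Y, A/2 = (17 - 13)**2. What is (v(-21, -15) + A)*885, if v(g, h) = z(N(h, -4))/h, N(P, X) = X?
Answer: 113221/4 ≈ 28305.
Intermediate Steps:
A = 32 (A = 2*(17 - 13)**2 = 2*4**2 = 2*16 = 32)
z(Y) = -1/Y
v(g, h) = 1/(4*h) (v(g, h) = (-1/(-4))/h = (-1*(-1/4))/h = 1/(4*h))
(v(-21, -15) + A)*885 = ((1/4)/(-15) + 32)*885 = ((1/4)*(-1/15) + 32)*885 = (-1/60 + 32)*885 = (1919/60)*885 = 113221/4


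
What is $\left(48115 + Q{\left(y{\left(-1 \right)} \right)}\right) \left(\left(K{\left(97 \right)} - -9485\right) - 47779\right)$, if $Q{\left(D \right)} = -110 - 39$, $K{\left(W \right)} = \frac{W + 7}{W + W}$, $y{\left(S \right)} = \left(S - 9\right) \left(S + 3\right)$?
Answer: $- \frac{178168076156}{97} \approx -1.8368 \cdot 10^{9}$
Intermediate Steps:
$y{\left(S \right)} = \left(-9 + S\right) \left(3 + S\right)$
$K{\left(W \right)} = \frac{7 + W}{2 W}$
$Q{\left(D \right)} = -149$
$\left(48115 + Q{\left(y{\left(-1 \right)} \right)}\right) \left(\left(K{\left(97 \right)} - -9485\right) - 47779\right) = \left(48115 - 149\right) \left(\left(\frac{7 + 97}{2 \cdot 97} - -9485\right) - 47779\right) = 47966 \left(\left(\frac{1}{2} \cdot \frac{1}{97} \cdot 104 + 9485\right) - 47779\right) = 47966 \left(\left(\frac{52}{97} + 9485\right) - 47779\right) = 47966 \left(\frac{920097}{97} - 47779\right) = 47966 \left(- \frac{3714466}{97}\right) = - \frac{178168076156}{97}$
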